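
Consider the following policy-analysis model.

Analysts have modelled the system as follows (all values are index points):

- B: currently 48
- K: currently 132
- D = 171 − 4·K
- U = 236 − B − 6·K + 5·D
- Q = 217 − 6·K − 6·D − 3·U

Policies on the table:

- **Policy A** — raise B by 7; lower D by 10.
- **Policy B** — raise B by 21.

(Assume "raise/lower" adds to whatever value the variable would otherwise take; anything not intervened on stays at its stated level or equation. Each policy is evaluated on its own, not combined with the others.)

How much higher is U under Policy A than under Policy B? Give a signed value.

Policy A (B + 7, D − 10):
  B = 48 + 7 = 55
  K = 132
  D = 171 − 4·132 (−10 from intervention) = -367
  U = 236 − 55 − 6·132 + 5·(-367) = -2446
Policy B (B + 21):
  B = 48 + 21 = 69
  K = 132
  D = 171 − 4·132 = -357
  U = 236 − 69 − 6·132 + 5·(-357) = -2410
U: -2446 − (-2410) = -36

-36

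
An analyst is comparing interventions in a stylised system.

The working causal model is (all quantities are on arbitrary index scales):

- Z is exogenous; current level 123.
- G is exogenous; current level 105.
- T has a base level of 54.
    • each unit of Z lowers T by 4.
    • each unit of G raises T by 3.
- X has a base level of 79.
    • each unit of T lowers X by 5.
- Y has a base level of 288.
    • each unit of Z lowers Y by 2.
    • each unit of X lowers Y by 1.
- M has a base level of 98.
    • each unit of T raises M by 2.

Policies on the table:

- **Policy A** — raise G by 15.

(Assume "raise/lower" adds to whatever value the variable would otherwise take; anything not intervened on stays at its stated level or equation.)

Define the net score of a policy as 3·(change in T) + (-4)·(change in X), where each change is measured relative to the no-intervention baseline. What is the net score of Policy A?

1035

Baseline:
  Z = 123
  G = 105
  T = 54 − 4·123 + 3·105 = -123
  X = 79 − 5·(-123) = 694
Policy A (G + 15):
  Z = 123
  G = 105 + 15 = 120
  T = 54 − 4·123 + 3·120 = -78
  X = 79 − 5·(-78) = 469
ΔT = -78 − (-123) = 45; ΔX = 469 − 694 = -225
Score = 3·45 + (-4)·(-225) = 1035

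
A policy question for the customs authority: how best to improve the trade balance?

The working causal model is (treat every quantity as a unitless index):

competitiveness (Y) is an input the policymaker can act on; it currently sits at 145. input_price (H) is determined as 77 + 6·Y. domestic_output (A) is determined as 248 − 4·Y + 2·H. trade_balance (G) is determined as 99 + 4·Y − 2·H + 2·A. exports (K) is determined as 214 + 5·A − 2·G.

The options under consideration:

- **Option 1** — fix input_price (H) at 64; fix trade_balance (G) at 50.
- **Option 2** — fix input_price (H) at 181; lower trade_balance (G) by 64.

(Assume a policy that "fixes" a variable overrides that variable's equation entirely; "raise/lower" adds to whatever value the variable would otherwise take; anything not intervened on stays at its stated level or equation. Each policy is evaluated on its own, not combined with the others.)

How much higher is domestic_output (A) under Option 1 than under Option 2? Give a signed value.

-234

Option 1 (H := 64, G := 50):
  Y = 145
  H = 64
  A = 248 − 4·145 + 2·64 = -204
Option 2 (H := 181, G − 64):
  Y = 145
  H = 181
  A = 248 − 4·145 + 2·181 = 30
A: -204 − 30 = -234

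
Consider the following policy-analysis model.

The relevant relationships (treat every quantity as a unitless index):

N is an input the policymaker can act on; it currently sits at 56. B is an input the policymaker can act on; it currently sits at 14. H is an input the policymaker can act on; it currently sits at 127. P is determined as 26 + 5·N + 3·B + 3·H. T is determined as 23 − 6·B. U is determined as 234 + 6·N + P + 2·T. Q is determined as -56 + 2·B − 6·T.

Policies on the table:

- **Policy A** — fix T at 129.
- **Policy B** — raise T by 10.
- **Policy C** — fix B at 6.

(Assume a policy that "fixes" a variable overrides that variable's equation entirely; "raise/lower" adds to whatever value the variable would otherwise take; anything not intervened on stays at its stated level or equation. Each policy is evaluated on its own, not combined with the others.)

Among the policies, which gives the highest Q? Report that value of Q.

Policy A (T := 129):
  B = 14
  T = 129
  Q = -56 + 2·14 − 6·129 = -802
Policy B (T + 10):
  B = 14
  T = 23 − 6·14 (+10 from intervention) = -51
  Q = -56 + 2·14 − 6·(-51) = 278
Policy C (B := 6):
  B = 6
  T = 23 − 6·6 = -13
  Q = -56 + 2·6 − 6·(-13) = 34
Comparing — Policy A: Q=-802, Policy B: Q=278, Policy C: Q=34. Highest is 278 (Policy B).

278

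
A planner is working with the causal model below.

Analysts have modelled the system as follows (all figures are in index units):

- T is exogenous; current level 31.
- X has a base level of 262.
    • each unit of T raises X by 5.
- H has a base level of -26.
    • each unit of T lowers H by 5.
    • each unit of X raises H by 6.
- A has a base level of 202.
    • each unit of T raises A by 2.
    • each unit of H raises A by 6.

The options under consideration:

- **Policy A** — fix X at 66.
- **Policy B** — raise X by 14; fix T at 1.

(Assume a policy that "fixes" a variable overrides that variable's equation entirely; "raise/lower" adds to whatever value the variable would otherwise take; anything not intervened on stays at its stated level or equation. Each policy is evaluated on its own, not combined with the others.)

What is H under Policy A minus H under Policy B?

-1440

Policy A (X := 66):
  T = 31
  X = 66
  H = -26 − 5·31 + 6·66 = 215
Policy B (X + 14, T := 1):
  T = 1
  X = 262 + 5·1 (+14 from intervention) = 281
  H = -26 − 5·1 + 6·281 = 1655
H: 215 − 1655 = -1440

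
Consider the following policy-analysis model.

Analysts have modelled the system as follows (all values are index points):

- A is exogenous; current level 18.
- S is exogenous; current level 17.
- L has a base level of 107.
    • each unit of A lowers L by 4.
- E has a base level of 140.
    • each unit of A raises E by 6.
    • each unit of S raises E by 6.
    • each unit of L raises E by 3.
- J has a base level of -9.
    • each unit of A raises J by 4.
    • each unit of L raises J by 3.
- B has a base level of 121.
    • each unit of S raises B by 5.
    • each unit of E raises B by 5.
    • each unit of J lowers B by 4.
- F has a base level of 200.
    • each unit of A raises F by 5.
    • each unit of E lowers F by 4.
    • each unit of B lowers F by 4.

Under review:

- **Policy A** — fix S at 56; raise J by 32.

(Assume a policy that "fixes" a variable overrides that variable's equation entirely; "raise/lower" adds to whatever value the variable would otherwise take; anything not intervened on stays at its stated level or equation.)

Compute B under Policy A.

Policy A (S := 56, J + 32):
  A = 18
  S = 56
  L = 107 − 4·18 = 35
  E = 140 + 6·18 + 6·56 + 3·35 = 689
  J = -9 + 4·18 + 3·35 (+32 from intervention) = 200
  B = 121 + 5·56 + 5·689 − 4·200 = 3046

3046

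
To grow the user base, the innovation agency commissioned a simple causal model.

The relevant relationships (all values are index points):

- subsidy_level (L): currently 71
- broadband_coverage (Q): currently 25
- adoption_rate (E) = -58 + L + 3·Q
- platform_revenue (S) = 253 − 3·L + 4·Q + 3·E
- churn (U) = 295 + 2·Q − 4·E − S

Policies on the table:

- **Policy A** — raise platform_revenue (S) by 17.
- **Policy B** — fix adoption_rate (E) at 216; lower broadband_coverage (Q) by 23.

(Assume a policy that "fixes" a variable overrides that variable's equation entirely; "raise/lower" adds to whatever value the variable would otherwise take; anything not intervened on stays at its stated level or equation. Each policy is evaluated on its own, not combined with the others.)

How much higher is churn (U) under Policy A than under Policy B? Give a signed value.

Policy A (S + 17):
  L = 71
  Q = 25
  E = -58 + 71 + 3·25 = 88
  S = 253 − 3·71 + 4·25 + 3·88 (+17 from intervention) = 421
  U = 295 + 2·25 − 4·88 − 421 = -428
Policy B (E := 216, Q − 23):
  L = 71
  Q = 25 − 23 = 2
  E = 216
  S = 253 − 3·71 + 4·2 + 3·216 = 696
  U = 295 + 2·2 − 4·216 − 696 = -1261
U: -428 − (-1261) = 833

833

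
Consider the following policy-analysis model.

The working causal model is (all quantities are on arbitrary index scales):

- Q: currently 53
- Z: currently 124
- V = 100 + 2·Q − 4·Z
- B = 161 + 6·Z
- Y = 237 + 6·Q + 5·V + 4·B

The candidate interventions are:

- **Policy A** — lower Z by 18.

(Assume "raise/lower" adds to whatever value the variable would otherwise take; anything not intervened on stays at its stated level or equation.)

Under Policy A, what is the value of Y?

2653

Policy A (Z − 18):
  Q = 53
  Z = 124 − 18 = 106
  V = 100 + 2·53 − 4·106 = -218
  B = 161 + 6·106 = 797
  Y = 237 + 6·53 + 5·(-218) + 4·797 = 2653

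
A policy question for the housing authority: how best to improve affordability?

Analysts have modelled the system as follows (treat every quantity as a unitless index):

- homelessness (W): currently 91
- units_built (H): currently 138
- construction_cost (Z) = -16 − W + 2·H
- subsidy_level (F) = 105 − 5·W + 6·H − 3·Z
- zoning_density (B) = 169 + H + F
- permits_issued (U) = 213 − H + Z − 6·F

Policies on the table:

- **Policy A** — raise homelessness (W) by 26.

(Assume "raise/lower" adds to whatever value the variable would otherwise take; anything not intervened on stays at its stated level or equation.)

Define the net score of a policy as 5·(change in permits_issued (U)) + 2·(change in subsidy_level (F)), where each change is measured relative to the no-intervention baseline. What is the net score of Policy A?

Baseline:
  W = 91
  H = 138
  Z = -16 − 91 + 2·138 = 169
  F = 105 − 5·91 + 6·138 − 3·169 = -29
  U = 213 − 138 + 169 − 6·(-29) = 418
Policy A (W + 26):
  W = 91 + 26 = 117
  H = 138
  Z = -16 − 117 + 2·138 = 143
  F = 105 − 5·117 + 6·138 − 3·143 = -81
  U = 213 − 138 + 143 − 6·(-81) = 704
ΔU = 704 − 418 = 286; ΔF = -81 − (-29) = -52
Score = 5·286 + 2·(-52) = 1326

1326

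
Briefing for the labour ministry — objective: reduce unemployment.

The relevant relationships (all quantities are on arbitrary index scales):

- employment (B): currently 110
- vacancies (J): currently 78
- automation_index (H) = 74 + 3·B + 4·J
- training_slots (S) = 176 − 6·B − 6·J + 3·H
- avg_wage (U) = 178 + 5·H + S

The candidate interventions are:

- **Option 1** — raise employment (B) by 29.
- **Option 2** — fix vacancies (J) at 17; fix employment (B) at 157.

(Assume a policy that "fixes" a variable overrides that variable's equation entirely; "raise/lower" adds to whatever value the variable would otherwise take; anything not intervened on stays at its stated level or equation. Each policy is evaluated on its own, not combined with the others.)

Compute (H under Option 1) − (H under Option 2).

Option 1 (B + 29):
  B = 110 + 29 = 139
  J = 78
  H = 74 + 3·139 + 4·78 = 803
Option 2 (J := 17, B := 157):
  B = 157
  J = 17
  H = 74 + 3·157 + 4·17 = 613
H: 803 − 613 = 190

190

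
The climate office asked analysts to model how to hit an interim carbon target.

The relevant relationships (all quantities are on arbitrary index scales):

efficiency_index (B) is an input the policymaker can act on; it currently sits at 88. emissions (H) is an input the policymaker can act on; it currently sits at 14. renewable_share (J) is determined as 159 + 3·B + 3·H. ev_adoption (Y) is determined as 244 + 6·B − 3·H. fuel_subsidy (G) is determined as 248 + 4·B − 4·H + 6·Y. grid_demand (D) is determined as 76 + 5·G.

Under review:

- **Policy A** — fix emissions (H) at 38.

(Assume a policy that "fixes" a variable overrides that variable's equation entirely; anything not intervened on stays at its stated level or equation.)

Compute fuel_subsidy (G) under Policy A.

Policy A (H := 38):
  B = 88
  H = 38
  Y = 244 + 6·88 − 3·38 = 658
  G = 248 + 4·88 − 4·38 + 6·658 = 4396

4396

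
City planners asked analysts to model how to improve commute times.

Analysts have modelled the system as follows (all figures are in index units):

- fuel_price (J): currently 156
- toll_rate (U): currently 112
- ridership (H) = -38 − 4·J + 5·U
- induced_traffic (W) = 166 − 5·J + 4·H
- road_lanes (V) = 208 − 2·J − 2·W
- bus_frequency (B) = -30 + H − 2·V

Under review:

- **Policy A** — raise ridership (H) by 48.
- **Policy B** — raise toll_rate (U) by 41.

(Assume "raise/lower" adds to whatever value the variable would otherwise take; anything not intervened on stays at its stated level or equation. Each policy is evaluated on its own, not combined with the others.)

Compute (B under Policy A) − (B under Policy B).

-2669

Policy A (H + 48):
  J = 156
  U = 112
  H = -38 − 4·156 + 5·112 (+48 from intervention) = -54
  W = 166 − 5·156 + 4·(-54) = -830
  V = 208 − 2·156 − 2·(-830) = 1556
  B = -30 + (-54) − 2·1556 = -3196
Policy B (U + 41):
  J = 156
  U = 112 + 41 = 153
  H = -38 − 4·156 + 5·153 = 103
  W = 166 − 5·156 + 4·103 = -202
  V = 208 − 2·156 − 2·(-202) = 300
  B = -30 + 103 − 2·300 = -527
B: -3196 − (-527) = -2669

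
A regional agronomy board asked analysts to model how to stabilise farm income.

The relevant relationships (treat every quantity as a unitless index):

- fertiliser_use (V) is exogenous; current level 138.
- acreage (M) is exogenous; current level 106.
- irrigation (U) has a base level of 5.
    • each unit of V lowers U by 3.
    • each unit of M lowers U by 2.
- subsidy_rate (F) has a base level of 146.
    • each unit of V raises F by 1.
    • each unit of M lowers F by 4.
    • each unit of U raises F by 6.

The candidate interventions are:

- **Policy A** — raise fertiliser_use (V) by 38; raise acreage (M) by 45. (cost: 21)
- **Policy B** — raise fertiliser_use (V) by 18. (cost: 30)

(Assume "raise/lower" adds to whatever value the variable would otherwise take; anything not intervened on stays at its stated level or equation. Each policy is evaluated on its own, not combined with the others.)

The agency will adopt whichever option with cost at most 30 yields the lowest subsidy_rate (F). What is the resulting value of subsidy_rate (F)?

Policy A (V + 38, M + 45):
  V = 138 + 38 = 176
  M = 106 + 45 = 151
  U = 5 − 3·176 − 2·151 = -825
  F = 146 + 176 − 4·151 + 6·(-825) = -5232
Policy B (V + 18):
  V = 138 + 18 = 156
  M = 106
  U = 5 − 3·156 − 2·106 = -675
  F = 146 + 156 − 4·106 + 6·(-675) = -4172
Comparing — Policy A: F=-5232, Policy B: F=-4172. Lowest is -5232 (Policy A).

-5232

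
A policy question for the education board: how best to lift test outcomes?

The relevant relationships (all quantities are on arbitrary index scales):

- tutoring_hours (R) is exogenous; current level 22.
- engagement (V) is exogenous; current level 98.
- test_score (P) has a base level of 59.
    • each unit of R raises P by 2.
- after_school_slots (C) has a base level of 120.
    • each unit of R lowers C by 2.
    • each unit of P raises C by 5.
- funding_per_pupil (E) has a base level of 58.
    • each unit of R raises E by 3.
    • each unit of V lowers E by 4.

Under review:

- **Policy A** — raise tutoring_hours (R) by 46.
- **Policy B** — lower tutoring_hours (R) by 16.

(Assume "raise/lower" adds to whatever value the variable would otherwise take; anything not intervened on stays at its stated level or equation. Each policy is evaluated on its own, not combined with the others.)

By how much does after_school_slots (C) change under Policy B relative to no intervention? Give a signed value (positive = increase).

-128

Baseline:
  R = 22
  P = 59 + 2·22 = 103
  C = 120 − 2·22 + 5·103 = 591
Policy B (R − 16):
  R = 22 − 16 = 6
  P = 59 + 2·6 = 71
  C = 120 − 2·6 + 5·71 = 463
Change in C: 463 − 591 = -128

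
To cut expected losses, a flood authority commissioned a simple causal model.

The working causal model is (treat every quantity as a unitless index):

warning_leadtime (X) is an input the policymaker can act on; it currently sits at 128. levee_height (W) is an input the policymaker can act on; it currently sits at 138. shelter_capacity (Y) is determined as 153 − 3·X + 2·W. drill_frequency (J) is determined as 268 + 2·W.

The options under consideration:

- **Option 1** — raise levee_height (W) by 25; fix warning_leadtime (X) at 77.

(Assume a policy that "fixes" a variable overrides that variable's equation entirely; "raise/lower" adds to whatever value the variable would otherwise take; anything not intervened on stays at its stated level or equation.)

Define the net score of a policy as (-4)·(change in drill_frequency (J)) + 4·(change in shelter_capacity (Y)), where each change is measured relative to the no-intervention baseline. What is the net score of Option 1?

Baseline:
  X = 128
  W = 138
  Y = 153 − 3·128 + 2·138 = 45
  J = 268 + 2·138 = 544
Option 1 (W + 25, X := 77):
  X = 77
  W = 138 + 25 = 163
  Y = 153 − 3·77 + 2·163 = 248
  J = 268 + 2·163 = 594
ΔJ = 594 − 544 = 50; ΔY = 248 − 45 = 203
Score = (-4)·50 + 4·203 = 612

612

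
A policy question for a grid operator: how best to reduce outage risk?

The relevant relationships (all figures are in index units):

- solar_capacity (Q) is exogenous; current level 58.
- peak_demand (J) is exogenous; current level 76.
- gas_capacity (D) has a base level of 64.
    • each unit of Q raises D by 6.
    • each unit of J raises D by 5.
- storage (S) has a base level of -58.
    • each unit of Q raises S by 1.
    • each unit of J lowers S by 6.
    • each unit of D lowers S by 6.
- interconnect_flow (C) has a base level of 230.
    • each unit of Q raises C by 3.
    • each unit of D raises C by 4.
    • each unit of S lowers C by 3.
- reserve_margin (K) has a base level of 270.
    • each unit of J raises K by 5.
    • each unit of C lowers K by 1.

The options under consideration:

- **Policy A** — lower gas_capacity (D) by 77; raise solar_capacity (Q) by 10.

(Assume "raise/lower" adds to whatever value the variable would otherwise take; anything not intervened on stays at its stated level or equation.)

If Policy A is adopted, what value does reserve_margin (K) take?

-18172

Policy A (D − 77, Q + 10):
  Q = 58 + 10 = 68
  J = 76
  D = 64 + 6·68 + 5·76 (−77 from intervention) = 775
  S = -58 + 68 − 6·76 − 6·775 = -5096
  C = 230 + 3·68 + 4·775 − 3·(-5096) = 18822
  K = 270 + 5·76 − 18822 = -18172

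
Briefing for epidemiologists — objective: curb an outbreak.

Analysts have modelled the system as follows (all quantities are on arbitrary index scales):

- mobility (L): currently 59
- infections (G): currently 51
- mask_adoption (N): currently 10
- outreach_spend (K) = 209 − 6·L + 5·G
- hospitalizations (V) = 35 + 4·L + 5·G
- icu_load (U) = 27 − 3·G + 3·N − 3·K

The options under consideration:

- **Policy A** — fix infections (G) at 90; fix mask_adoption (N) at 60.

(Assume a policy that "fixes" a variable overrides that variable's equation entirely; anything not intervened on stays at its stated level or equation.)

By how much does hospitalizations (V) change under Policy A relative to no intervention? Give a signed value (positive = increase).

195

Baseline:
  L = 59
  G = 51
  V = 35 + 4·59 + 5·51 = 526
Policy A (G := 90, N := 60):
  L = 59
  G = 90
  V = 35 + 4·59 + 5·90 = 721
Change in V: 721 − 526 = 195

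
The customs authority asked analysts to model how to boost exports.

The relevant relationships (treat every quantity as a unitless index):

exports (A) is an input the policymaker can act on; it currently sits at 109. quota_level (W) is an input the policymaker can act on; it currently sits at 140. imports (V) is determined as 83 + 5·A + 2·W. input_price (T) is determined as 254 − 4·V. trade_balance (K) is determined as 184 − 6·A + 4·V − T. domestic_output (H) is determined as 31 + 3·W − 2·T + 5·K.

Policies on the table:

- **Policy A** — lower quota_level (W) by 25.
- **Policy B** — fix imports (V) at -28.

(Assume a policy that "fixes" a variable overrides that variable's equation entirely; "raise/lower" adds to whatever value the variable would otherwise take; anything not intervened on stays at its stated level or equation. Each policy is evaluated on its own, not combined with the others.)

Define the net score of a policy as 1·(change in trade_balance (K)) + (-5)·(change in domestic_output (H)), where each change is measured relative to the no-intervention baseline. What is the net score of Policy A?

Baseline:
  A = 109
  W = 140
  V = 83 + 5·109 + 2·140 = 908
  T = 254 − 4·908 = -3378
  K = 184 − 6·109 + 4·908 − (-3378) = 6540
  H = 31 + 3·140 − 2·(-3378) + 5·6540 = 39907
Policy A (W − 25):
  A = 109
  W = 140 − 25 = 115
  V = 83 + 5·109 + 2·115 = 858
  T = 254 − 4·858 = -3178
  K = 184 − 6·109 + 4·858 − (-3178) = 6140
  H = 31 + 3·115 − 2·(-3178) + 5·6140 = 37432
ΔK = 6140 − 6540 = -400; ΔH = 37432 − 39907 = -2475
Score = 1·(-400) + (-5)·(-2475) = 11975

11975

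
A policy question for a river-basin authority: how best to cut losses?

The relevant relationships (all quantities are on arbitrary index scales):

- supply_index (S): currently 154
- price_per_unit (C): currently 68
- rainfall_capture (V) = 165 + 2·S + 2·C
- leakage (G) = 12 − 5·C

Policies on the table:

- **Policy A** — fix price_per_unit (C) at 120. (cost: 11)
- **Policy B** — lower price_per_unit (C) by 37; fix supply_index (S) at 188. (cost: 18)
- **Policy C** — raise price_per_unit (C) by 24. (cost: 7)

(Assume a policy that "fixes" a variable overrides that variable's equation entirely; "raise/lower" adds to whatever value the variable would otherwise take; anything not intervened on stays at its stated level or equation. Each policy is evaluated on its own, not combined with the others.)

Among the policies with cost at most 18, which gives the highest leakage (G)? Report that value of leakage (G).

-143

Policy A (C := 120):
  C = 120
  G = 12 − 5·120 = -588
Policy B (C − 37, S := 188):
  C = 68 − 37 = 31
  G = 12 − 5·31 = -143
Policy C (C + 24):
  C = 68 + 24 = 92
  G = 12 − 5·92 = -448
Comparing — Policy A: G=-588, Policy B: G=-143, Policy C: G=-448. Highest is -143 (Policy B).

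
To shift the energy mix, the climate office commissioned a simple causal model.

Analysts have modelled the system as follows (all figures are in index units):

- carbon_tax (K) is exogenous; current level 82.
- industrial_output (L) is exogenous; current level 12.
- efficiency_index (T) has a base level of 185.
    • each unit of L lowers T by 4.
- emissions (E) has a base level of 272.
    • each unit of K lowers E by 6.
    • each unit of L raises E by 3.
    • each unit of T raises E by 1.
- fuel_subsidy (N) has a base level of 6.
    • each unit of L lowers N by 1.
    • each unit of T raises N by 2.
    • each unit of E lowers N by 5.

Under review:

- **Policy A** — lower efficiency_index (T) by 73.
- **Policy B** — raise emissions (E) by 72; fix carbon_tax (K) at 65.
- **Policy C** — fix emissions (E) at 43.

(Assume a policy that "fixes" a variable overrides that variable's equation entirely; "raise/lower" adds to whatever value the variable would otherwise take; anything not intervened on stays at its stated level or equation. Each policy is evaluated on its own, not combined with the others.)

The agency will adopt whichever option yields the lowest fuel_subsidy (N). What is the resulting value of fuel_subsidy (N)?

-367

Policy A (T − 73):
  K = 82
  L = 12
  T = 185 − 4·12 (−73 from intervention) = 64
  E = 272 − 6·82 + 3·12 + 64 = -120
  N = 6 − 12 + 2·64 − 5·(-120) = 722
Policy B (E + 72, K := 65):
  K = 65
  L = 12
  T = 185 − 4·12 = 137
  E = 272 − 6·65 + 3·12 + 137 (+72 from intervention) = 127
  N = 6 − 12 + 2·137 − 5·127 = -367
Policy C (E := 43):
  K = 82
  L = 12
  T = 185 − 4·12 = 137
  E = 43
  N = 6 − 12 + 2·137 − 5·43 = 53
Comparing — Policy A: N=722, Policy B: N=-367, Policy C: N=53. Lowest is -367 (Policy B).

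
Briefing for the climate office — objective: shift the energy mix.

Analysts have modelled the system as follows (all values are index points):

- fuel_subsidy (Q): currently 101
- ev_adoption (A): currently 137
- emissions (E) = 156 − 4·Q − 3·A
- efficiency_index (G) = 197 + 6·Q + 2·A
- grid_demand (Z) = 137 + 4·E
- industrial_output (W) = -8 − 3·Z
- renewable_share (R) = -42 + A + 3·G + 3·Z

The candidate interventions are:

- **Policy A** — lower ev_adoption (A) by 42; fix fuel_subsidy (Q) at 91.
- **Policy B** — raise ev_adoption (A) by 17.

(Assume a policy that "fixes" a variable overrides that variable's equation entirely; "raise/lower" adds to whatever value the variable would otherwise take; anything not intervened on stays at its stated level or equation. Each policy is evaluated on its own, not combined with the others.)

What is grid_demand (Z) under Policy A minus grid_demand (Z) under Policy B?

868

Policy A (A − 42, Q := 91):
  Q = 91
  A = 137 − 42 = 95
  E = 156 − 4·91 − 3·95 = -493
  Z = 137 + 4·(-493) = -1835
Policy B (A + 17):
  Q = 101
  A = 137 + 17 = 154
  E = 156 − 4·101 − 3·154 = -710
  Z = 137 + 4·(-710) = -2703
Z: -1835 − (-2703) = 868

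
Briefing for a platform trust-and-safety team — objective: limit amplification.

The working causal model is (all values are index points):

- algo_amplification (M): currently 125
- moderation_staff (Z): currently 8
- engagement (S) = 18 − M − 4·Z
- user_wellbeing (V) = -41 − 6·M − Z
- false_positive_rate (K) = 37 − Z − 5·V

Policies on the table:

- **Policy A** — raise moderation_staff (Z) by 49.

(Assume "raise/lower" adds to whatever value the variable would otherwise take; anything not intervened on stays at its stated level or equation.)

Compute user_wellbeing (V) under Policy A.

-848

Policy A (Z + 49):
  M = 125
  Z = 8 + 49 = 57
  V = -41 − 6·125 − 57 = -848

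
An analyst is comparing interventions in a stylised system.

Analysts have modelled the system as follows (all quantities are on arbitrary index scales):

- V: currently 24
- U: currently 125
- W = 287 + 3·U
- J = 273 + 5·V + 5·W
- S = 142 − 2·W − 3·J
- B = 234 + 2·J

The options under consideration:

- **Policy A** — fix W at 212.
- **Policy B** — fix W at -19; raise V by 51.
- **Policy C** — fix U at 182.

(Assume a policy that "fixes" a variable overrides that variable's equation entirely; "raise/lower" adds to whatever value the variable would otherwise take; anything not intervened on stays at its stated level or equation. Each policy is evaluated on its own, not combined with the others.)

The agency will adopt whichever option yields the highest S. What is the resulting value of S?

-1479

Policy A (W := 212):
  V = 24
  U = 125
  W = 212
  J = 273 + 5·24 + 5·212 = 1453
  S = 142 − 2·212 − 3·1453 = -4641
Policy B (W := -19, V + 51):
  V = 24 + 51 = 75
  U = 125
  W = -19
  J = 273 + 5·75 + 5·(-19) = 553
  S = 142 − 2·(-19) − 3·553 = -1479
Policy C (U := 182):
  V = 24
  U = 182
  W = 287 + 3·182 = 833
  J = 273 + 5·24 + 5·833 = 4558
  S = 142 − 2·833 − 3·4558 = -15198
Comparing — Policy A: S=-4641, Policy B: S=-1479, Policy C: S=-15198. Highest is -1479 (Policy B).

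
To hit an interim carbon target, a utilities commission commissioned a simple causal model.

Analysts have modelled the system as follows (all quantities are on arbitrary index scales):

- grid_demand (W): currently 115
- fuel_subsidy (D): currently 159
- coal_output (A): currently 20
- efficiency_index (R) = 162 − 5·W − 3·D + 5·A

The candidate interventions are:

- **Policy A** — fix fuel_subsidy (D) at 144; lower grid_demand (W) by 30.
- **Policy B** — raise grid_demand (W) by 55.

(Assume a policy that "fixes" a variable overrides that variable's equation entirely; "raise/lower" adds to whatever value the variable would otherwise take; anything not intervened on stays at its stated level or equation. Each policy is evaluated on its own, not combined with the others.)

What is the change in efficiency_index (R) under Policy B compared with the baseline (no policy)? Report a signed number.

-275

Baseline:
  W = 115
  D = 159
  A = 20
  R = 162 − 5·115 − 3·159 + 5·20 = -790
Policy B (W + 55):
  W = 115 + 55 = 170
  D = 159
  A = 20
  R = 162 − 5·170 − 3·159 + 5·20 = -1065
Change in R: -1065 − (-790) = -275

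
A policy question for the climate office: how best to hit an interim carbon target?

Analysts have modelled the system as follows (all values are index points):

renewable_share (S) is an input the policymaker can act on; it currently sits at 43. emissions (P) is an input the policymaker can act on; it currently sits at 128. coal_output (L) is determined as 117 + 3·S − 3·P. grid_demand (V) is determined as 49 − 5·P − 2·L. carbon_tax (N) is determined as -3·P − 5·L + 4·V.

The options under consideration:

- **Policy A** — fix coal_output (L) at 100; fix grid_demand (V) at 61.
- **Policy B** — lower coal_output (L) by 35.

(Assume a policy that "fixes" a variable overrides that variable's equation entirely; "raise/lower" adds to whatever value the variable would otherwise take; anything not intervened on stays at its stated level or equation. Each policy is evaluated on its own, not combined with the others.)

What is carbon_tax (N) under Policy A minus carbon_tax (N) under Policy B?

Policy A (L := 100, V := 61):
  S = 43
  P = 128
  L = 100
  V = 61
  N = 0 − 3·128 − 5·100 + 4·61 = -640
Policy B (L − 35):
  S = 43
  P = 128
  L = 117 + 3·43 − 3·128 (−35 from intervention) = -173
  V = 49 − 5·128 − 2·(-173) = -245
  N = 0 − 3·128 − 5·(-173) + 4·(-245) = -499
N: -640 − (-499) = -141

-141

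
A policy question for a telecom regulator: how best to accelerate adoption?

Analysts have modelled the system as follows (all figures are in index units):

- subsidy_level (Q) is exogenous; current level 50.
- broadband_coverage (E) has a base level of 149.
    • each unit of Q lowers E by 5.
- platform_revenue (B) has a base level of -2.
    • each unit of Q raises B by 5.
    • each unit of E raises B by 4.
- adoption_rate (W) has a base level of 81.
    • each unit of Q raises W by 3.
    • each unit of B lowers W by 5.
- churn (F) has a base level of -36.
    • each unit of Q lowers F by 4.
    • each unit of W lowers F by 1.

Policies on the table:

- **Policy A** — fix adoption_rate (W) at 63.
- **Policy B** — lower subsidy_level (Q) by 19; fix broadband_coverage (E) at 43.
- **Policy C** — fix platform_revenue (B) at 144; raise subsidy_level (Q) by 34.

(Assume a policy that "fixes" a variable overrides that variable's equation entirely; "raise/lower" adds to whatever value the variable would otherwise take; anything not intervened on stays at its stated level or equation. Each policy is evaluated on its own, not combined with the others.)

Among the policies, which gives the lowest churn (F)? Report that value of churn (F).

Policy A (W := 63):
  Q = 50
  E = 149 − 5·50 = -101
  B = -2 + 5·50 + 4·(-101) = -156
  W = 63
  F = -36 − 4·50 − 63 = -299
Policy B (Q − 19, E := 43):
  Q = 50 − 19 = 31
  E = 43
  B = -2 + 5·31 + 4·43 = 325
  W = 81 + 3·31 − 5·325 = -1451
  F = -36 − 4·31 − (-1451) = 1291
Policy C (B := 144, Q + 34):
  Q = 50 + 34 = 84
  E = 149 − 5·84 = -271
  B = 144
  W = 81 + 3·84 − 5·144 = -387
  F = -36 − 4·84 − (-387) = 15
Comparing — Policy A: F=-299, Policy B: F=1291, Policy C: F=15. Lowest is -299 (Policy A).

-299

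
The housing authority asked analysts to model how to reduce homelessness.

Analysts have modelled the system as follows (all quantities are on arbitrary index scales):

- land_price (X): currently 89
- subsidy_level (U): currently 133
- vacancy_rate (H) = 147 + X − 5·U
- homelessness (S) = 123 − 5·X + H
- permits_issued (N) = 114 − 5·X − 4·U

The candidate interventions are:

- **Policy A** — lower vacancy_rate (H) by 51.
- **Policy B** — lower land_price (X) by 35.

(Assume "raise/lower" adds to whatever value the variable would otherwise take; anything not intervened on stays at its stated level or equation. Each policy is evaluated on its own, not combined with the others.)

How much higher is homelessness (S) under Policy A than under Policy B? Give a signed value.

Policy A (H − 51):
  X = 89
  U = 133
  H = 147 + 89 − 5·133 (−51 from intervention) = -480
  S = 123 − 5·89 + (-480) = -802
Policy B (X − 35):
  X = 89 − 35 = 54
  U = 133
  H = 147 + 54 − 5·133 = -464
  S = 123 − 5·54 + (-464) = -611
S: -802 − (-611) = -191

-191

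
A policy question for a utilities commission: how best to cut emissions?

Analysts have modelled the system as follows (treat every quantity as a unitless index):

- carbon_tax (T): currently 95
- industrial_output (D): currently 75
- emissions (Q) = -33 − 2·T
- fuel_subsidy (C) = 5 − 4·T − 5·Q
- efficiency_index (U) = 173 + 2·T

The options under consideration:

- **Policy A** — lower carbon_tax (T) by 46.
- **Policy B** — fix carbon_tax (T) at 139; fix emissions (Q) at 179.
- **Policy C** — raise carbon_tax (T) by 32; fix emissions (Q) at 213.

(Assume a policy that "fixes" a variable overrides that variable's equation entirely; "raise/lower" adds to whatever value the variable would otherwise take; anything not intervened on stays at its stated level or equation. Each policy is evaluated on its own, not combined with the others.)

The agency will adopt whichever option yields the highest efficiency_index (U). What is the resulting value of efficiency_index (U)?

Policy A (T − 46):
  T = 95 − 46 = 49
  U = 173 + 2·49 = 271
Policy B (T := 139, Q := 179):
  T = 139
  U = 173 + 2·139 = 451
Policy C (T + 32, Q := 213):
  T = 95 + 32 = 127
  U = 173 + 2·127 = 427
Comparing — Policy A: U=271, Policy B: U=451, Policy C: U=427. Highest is 451 (Policy B).

451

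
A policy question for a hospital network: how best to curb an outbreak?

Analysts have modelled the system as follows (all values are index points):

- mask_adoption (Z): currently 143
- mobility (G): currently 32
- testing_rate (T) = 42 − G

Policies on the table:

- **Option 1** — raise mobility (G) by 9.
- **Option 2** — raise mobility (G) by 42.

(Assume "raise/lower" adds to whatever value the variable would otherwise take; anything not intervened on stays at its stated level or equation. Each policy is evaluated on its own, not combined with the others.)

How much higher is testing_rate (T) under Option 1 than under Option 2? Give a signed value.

33

Option 1 (G + 9):
  G = 32 + 9 = 41
  T = 42 − 41 = 1
Option 2 (G + 42):
  G = 32 + 42 = 74
  T = 42 − 74 = -32
T: 1 − (-32) = 33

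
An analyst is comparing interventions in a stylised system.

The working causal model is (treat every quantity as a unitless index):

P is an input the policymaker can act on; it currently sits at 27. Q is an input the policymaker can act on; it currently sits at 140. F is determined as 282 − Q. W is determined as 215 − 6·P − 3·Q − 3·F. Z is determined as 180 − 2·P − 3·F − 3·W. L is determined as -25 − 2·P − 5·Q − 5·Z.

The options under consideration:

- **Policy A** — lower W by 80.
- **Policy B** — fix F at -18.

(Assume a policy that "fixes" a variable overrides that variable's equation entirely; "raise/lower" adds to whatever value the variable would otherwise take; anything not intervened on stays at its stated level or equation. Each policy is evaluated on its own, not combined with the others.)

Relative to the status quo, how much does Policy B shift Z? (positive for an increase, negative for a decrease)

Baseline:
  P = 27
  Q = 140
  F = 282 − 140 = 142
  W = 215 − 6·27 − 3·140 − 3·142 = -793
  Z = 180 − 2·27 − 3·142 − 3·(-793) = 2079
Policy B (F := -18):
  P = 27
  Q = 140
  F = -18
  W = 215 − 6·27 − 3·140 − 3·(-18) = -313
  Z = 180 − 2·27 − 3·(-18) − 3·(-313) = 1119
Change in Z: 1119 − 2079 = -960

-960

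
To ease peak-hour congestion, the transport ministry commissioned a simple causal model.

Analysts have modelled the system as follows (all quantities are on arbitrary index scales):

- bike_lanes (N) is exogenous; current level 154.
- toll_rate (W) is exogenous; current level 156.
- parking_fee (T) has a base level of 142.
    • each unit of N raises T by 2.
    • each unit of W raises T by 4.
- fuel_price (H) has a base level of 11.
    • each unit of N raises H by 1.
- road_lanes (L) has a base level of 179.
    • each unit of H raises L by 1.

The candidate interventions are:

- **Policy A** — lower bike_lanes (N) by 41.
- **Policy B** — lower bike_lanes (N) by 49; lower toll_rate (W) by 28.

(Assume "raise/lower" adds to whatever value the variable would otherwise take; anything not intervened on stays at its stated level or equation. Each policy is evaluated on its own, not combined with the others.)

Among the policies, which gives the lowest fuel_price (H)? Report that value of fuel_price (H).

Policy A (N − 41):
  N = 154 − 41 = 113
  H = 11 + 113 = 124
Policy B (N − 49, W − 28):
  N = 154 − 49 = 105
  H = 11 + 105 = 116
Comparing — Policy A: H=124, Policy B: H=116. Lowest is 116 (Policy B).

116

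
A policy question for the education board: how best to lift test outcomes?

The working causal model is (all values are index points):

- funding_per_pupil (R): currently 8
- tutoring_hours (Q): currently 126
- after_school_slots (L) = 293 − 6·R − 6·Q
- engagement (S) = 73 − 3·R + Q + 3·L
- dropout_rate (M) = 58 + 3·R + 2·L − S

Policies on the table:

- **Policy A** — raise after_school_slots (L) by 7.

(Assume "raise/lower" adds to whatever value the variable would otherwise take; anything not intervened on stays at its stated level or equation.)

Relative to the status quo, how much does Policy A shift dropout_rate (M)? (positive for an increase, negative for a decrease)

Baseline:
  R = 8
  Q = 126
  L = 293 − 6·8 − 6·126 = -511
  S = 73 − 3·8 + 126 + 3·(-511) = -1358
  M = 58 + 3·8 + 2·(-511) − (-1358) = 418
Policy A (L + 7):
  R = 8
  Q = 126
  L = 293 − 6·8 − 6·126 (+7 from intervention) = -504
  S = 73 − 3·8 + 126 + 3·(-504) = -1337
  M = 58 + 3·8 + 2·(-504) − (-1337) = 411
Change in M: 411 − 418 = -7

-7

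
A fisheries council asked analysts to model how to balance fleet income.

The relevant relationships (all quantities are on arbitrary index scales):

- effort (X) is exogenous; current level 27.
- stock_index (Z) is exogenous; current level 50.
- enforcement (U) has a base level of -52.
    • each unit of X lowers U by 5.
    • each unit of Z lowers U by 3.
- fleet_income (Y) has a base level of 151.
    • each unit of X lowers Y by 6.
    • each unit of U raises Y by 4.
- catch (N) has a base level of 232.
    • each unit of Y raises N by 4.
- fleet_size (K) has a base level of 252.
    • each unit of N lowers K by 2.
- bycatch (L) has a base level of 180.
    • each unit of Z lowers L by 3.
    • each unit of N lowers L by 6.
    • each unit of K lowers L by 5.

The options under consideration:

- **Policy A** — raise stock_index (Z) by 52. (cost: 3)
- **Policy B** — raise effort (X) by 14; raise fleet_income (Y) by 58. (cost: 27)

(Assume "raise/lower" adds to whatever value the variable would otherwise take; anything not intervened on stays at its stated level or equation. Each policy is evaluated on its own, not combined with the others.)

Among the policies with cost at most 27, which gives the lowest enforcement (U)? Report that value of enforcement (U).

-493

Policy A (Z + 52):
  X = 27
  Z = 50 + 52 = 102
  U = -52 − 5·27 − 3·102 = -493
Policy B (X + 14, Y + 58):
  X = 27 + 14 = 41
  Z = 50
  U = -52 − 5·41 − 3·50 = -407
Comparing — Policy A: U=-493, Policy B: U=-407. Lowest is -493 (Policy A).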